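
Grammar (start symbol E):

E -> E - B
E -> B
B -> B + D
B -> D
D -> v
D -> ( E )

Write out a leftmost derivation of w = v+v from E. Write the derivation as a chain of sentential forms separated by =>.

E => B => B+D => D+D => v+D => v+v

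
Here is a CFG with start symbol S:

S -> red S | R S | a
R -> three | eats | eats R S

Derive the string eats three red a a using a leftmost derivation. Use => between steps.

S => R S => eats R S S => eats three S S => eats three red S S => eats three red a S => eats three red a a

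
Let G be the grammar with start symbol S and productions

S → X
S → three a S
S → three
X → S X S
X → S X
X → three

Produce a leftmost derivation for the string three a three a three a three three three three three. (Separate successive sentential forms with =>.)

S => three a S   [S → three a S]
three a S => three a three a S   [S → three a S]
three a three a S => three a three a three a S   [S → three a S]
three a three a three a S => three a three a three a X   [S → X]
three a three a three a X => three a three a three a S X S   [X → S X S]
three a three a three a S X S => three a three a three a X X S   [S → X]
three a three a three a X X S => three a three a three a S X X S   [X → S X]
three a three a three a S X X S => three a three a three a X X X S   [S → X]
three a three a three a X X X S => three a three a three a S X X X S   [X → S X]
three a three a three a S X X X S => three a three a three a three X X X S   [S → three]
three a three a three a three X X X S => three a three a three a three three X X S   [X → three]
three a three a three a three three X X S => three a three a three a three three three X S   [X → three]
three a three a three a three three three X S => three a three a three a three three three three S   [X → three]
three a three a three a three three three three S => three a three a three a three three three three three   [S → three]

S => three a S => three a three a S => three a three a three a S => three a three a three a X => three a three a three a S X S => three a three a three a X X S => three a three a three a S X X S => three a three a three a X X X S => three a three a three a S X X X S => three a three a three a three X X X S => three a three a three a three three X X S => three a three a three a three three three X S => three a three a three a three three three three S => three a three a three a three three three three three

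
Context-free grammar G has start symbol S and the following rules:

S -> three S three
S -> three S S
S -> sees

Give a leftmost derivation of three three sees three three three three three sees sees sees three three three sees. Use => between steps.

S => three S S   [S -> three S S]
three S S => three three S S S   [S -> three S S]
three three S S S => three three sees S S   [S -> sees]
three three sees S S => three three sees three S three S   [S -> three S three]
three three sees three S three S => three three sees three three S three three S   [S -> three S three]
three three sees three three S three three S => three three sees three three three S three three three S   [S -> three S three]
three three sees three three three S three three three S => three three sees three three three three S S three three three S   [S -> three S S]
three three sees three three three three S S three three three S => three three sees three three three three three S S S three three three S   [S -> three S S]
three three sees three three three three three S S S three three three S => three three sees three three three three three sees S S three three three S   [S -> sees]
three three sees three three three three three sees S S three three three S => three three sees three three three three three sees sees S three three three S   [S -> sees]
three three sees three three three three three sees sees S three three three S => three three sees three three three three three sees sees sees three three three S   [S -> sees]
three three sees three three three three three sees sees sees three three three S => three three sees three three three three three sees sees sees three three three sees   [S -> sees]

S => three S S => three three S S S => three three sees S S => three three sees three S three S => three three sees three three S three three S => three three sees three three three S three three three S => three three sees three three three three S S three three three S => three three sees three three three three three S S S three three three S => three three sees three three three three three sees S S three three three S => three three sees three three three three three sees sees S three three three S => three three sees three three three three three sees sees sees three three three S => three three sees three three three three three sees sees sees three three three sees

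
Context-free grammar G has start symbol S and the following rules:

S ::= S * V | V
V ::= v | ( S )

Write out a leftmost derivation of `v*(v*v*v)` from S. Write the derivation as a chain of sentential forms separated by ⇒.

S⇒S*V⇒V*V⇒v*V⇒v*(S)⇒v*(S*V)⇒v*(S*V*V)⇒v*(V*V*V)⇒v*(v*V*V)⇒v*(v*v*V)⇒v*(v*v*v)

S ⇒ S*V   [S ::= S * V]
S*V ⇒ V*V   [S ::= V]
V*V ⇒ v*V   [V ::= v]
v*V ⇒ v*(S)   [V ::= ( S )]
v*(S) ⇒ v*(S*V)   [S ::= S * V]
v*(S*V) ⇒ v*(S*V*V)   [S ::= S * V]
v*(S*V*V) ⇒ v*(V*V*V)   [S ::= V]
v*(V*V*V) ⇒ v*(v*V*V)   [V ::= v]
v*(v*V*V) ⇒ v*(v*v*V)   [V ::= v]
v*(v*v*V) ⇒ v*(v*v*v)   [V ::= v]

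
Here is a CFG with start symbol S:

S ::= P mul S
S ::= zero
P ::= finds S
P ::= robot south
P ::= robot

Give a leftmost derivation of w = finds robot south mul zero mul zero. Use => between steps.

S => P mul S => finds S mul S => finds P mul S mul S => finds robot south mul S mul S => finds robot south mul zero mul S => finds robot south mul zero mul zero

S => P mul S   [S ::= P mul S]
P mul S => finds S mul S   [P ::= finds S]
finds S mul S => finds P mul S mul S   [S ::= P mul S]
finds P mul S mul S => finds robot south mul S mul S   [P ::= robot south]
finds robot south mul S mul S => finds robot south mul zero mul S   [S ::= zero]
finds robot south mul zero mul S => finds robot south mul zero mul zero   [S ::= zero]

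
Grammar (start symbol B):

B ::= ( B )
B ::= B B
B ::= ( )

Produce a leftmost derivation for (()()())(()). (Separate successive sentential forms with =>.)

B => BB => (B)B => (BB)B => (()B)B => (()BB)B => (()()B)B => (()()())B => (()()())(B) => (()()())(())

B => BB   [B ::= B B]
BB => (B)B   [B ::= ( B )]
(B)B => (BB)B   [B ::= B B]
(BB)B => (()B)B   [B ::= ( )]
(()B)B => (()BB)B   [B ::= B B]
(()BB)B => (()()B)B   [B ::= ( )]
(()()B)B => (()()())B   [B ::= ( )]
(()()())B => (()()())(B)   [B ::= ( B )]
(()()())(B) => (()()())(())   [B ::= ( )]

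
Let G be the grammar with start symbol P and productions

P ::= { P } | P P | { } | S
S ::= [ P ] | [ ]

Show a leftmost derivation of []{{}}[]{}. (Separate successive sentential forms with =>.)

P => PP   [P ::= P P]
PP => PPP   [P ::= P P]
PPP => SPP   [P ::= S]
SPP => []PP   [S ::= [ ]]
[]PP => []PPP   [P ::= P P]
[]PPP => []{P}PP   [P ::= { P }]
[]{P}PP => []{{}}PP   [P ::= { }]
[]{{}}PP => []{{}}SP   [P ::= S]
[]{{}}SP => []{{}}[]P   [S ::= [ ]]
[]{{}}[]P => []{{}}[]{}   [P ::= { }]

P => PP => PPP => SPP => []PP => []PPP => []{P}PP => []{{}}PP => []{{}}SP => []{{}}[]P => []{{}}[]{}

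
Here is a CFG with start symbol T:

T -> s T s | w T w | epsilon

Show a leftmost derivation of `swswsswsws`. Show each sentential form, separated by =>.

T => sTs   [T -> s T s]
sTs => swTws   [T -> w T w]
swTws => swsTsws   [T -> s T s]
swsTsws => swswTwsws   [T -> w T w]
swswTwsws => swswsTswsws   [T -> s T s]
swswsTswsws => swswsswsws   [T -> epsilon]

T => sTs => swTws => swsTsws => swswTwsws => swswsTswsws => swswsswsws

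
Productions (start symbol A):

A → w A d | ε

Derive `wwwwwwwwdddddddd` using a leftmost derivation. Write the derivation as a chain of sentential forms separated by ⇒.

A⇒wAd⇒wwAdd⇒wwwAddd⇒wwwwAdddd⇒wwwwwAddddd⇒wwwwwwAdddddd⇒wwwwwwwAddddddd⇒wwwwwwwwAdddddddd⇒wwwwwwwwdddddddd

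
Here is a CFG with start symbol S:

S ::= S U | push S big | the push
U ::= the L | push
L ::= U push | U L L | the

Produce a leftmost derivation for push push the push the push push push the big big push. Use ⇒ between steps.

S ⇒ S U ⇒ push S big U ⇒ push push S big big U ⇒ push push S U big big U ⇒ push push the push U big big U ⇒ push push the push the L big big U ⇒ push push the push the U L L big big U ⇒ push push the push the push L L big big U ⇒ push push the push the push U push L big big U ⇒ push push the push the push push push L big big U ⇒ push push the push the push push push the big big U ⇒ push push the push the push push push the big big push

S ⇒ S U   [S ::= S U]
S U ⇒ push S big U   [S ::= push S big]
push S big U ⇒ push push S big big U   [S ::= push S big]
push push S big big U ⇒ push push S U big big U   [S ::= S U]
push push S U big big U ⇒ push push the push U big big U   [S ::= the push]
push push the push U big big U ⇒ push push the push the L big big U   [U ::= the L]
push push the push the L big big U ⇒ push push the push the U L L big big U   [L ::= U L L]
push push the push the U L L big big U ⇒ push push the push the push L L big big U   [U ::= push]
push push the push the push L L big big U ⇒ push push the push the push U push L big big U   [L ::= U push]
push push the push the push U push L big big U ⇒ push push the push the push push push L big big U   [U ::= push]
push push the push the push push push L big big U ⇒ push push the push the push push push the big big U   [L ::= the]
push push the push the push push push the big big U ⇒ push push the push the push push push the big big push   [U ::= push]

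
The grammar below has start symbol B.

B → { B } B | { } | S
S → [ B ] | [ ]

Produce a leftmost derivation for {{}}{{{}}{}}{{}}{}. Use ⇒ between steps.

B ⇒ {B}B   [B → { B } B]
{B}B ⇒ {{}}B   [B → { }]
{{}}B ⇒ {{}}{B}B   [B → { B } B]
{{}}{B}B ⇒ {{}}{{B}B}B   [B → { B } B]
{{}}{{B}B}B ⇒ {{}}{{{}}B}B   [B → { }]
{{}}{{{}}B}B ⇒ {{}}{{{}}{}}B   [B → { }]
{{}}{{{}}{}}B ⇒ {{}}{{{}}{}}{B}B   [B → { B } B]
{{}}{{{}}{}}{B}B ⇒ {{}}{{{}}{}}{{}}B   [B → { }]
{{}}{{{}}{}}{{}}B ⇒ {{}}{{{}}{}}{{}}{}   [B → { }]

B⇒{B}B⇒{{}}B⇒{{}}{B}B⇒{{}}{{B}B}B⇒{{}}{{{}}B}B⇒{{}}{{{}}{}}B⇒{{}}{{{}}{}}{B}B⇒{{}}{{{}}{}}{{}}B⇒{{}}{{{}}{}}{{}}{}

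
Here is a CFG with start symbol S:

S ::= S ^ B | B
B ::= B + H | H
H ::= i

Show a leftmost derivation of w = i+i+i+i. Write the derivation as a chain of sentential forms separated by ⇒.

S ⇒ B ⇒ B+H ⇒ B+H+H ⇒ B+H+H+H ⇒ H+H+H+H ⇒ i+H+H+H ⇒ i+i+H+H ⇒ i+i+i+H ⇒ i+i+i+i

S ⇒ B   [S ::= B]
B ⇒ B+H   [B ::= B + H]
B+H ⇒ B+H+H   [B ::= B + H]
B+H+H ⇒ B+H+H+H   [B ::= B + H]
B+H+H+H ⇒ H+H+H+H   [B ::= H]
H+H+H+H ⇒ i+H+H+H   [H ::= i]
i+H+H+H ⇒ i+i+H+H   [H ::= i]
i+i+H+H ⇒ i+i+i+H   [H ::= i]
i+i+i+H ⇒ i+i+i+i   [H ::= i]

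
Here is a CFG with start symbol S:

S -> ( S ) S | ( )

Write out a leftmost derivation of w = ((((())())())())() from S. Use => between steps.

S => (S)S => ((S)S)S => (((S)S)S)S => ((((S)S)S)S)S => ((((())S)S)S)S => ((((())())S)S)S => ((((())())())S)S => ((((())())())())S => ((((())())())())()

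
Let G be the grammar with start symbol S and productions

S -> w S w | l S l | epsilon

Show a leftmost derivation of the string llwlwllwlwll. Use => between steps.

S => lSl => llSll => llwSwll => llwlSlwll => llwlwSwlwll => llwlwlSlwlwll => llwlwllwlwll

S => lSl   [S -> l S l]
lSl => llSll   [S -> l S l]
llSll => llwSwll   [S -> w S w]
llwSwll => llwlSlwll   [S -> l S l]
llwlSlwll => llwlwSwlwll   [S -> w S w]
llwlwSwlwll => llwlwlSlwlwll   [S -> l S l]
llwlwlSlwlwll => llwlwllwlwll   [S -> epsilon]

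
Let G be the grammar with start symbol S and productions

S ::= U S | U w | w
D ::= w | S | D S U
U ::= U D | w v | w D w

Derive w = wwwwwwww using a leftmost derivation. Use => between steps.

S => US   [S ::= U S]
US => wDwS   [U ::= w D w]
wDwS => wSwS   [D ::= S]
wSwS => wUwwS   [S ::= U w]
wUwwS => wUDwwS   [U ::= U D]
wUDwwS => wwDwDwwS   [U ::= w D w]
wwDwDwwS => wwwwDwwS   [D ::= w]
wwwwDwwS => wwwwwwwS   [D ::= w]
wwwwwwwS => wwwwwwww   [S ::= w]

S => US => wDwS => wSwS => wUwwS => wUDwwS => wwDwDwwS => wwwwDwwS => wwwwwwwS => wwwwwwww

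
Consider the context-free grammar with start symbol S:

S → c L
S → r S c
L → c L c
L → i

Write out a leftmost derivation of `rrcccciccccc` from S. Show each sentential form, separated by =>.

S => rSc => rrScc => rrcLcc => rrccLccc => rrcccLcccc => rrccccLccccc => rrcccciccccc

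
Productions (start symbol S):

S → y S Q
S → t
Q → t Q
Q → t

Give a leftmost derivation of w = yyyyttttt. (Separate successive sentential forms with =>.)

S => ySQ => yySQQ => yyySQQQ => yyyySQQQQ => yyyytQQQQ => yyyyttQQQ => yyyytttQQ => yyyyttttQ => yyyyttttt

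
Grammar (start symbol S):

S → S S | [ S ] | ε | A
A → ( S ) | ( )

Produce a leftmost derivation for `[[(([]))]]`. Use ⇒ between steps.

S ⇒ [S] ⇒ [[S]] ⇒ [[A]] ⇒ [[(S)]] ⇒ [[(A)]] ⇒ [[((S))]] ⇒ [[(([S]))]] ⇒ [[(([]))]]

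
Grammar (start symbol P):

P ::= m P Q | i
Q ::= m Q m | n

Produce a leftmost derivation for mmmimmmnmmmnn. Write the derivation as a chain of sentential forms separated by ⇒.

P ⇒ mPQ   [P ::= m P Q]
mPQ ⇒ mmPQQ   [P ::= m P Q]
mmPQQ ⇒ mmmPQQQ   [P ::= m P Q]
mmmPQQQ ⇒ mmmiQQQ   [P ::= i]
mmmiQQQ ⇒ mmmimQmQQ   [Q ::= m Q m]
mmmimQmQQ ⇒ mmmimmQmmQQ   [Q ::= m Q m]
mmmimmQmmQQ ⇒ mmmimmmQmmmQQ   [Q ::= m Q m]
mmmimmmQmmmQQ ⇒ mmmimmmnmmmQQ   [Q ::= n]
mmmimmmnmmmQQ ⇒ mmmimmmnmmmnQ   [Q ::= n]
mmmimmmnmmmnQ ⇒ mmmimmmnmmmnn   [Q ::= n]

P ⇒ mPQ ⇒ mmPQQ ⇒ mmmPQQQ ⇒ mmmiQQQ ⇒ mmmimQmQQ ⇒ mmmimmQmmQQ ⇒ mmmimmmQmmmQQ ⇒ mmmimmmnmmmQQ ⇒ mmmimmmnmmmnQ ⇒ mmmimmmnmmmnn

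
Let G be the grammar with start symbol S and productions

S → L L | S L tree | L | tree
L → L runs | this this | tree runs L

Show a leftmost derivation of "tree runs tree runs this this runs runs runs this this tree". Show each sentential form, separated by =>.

S => S L tree => L L tree => L runs L tree => tree runs L runs L tree => tree runs tree runs L runs L tree => tree runs tree runs L runs runs L tree => tree runs tree runs L runs runs runs L tree => tree runs tree runs this this runs runs runs L tree => tree runs tree runs this this runs runs runs this this tree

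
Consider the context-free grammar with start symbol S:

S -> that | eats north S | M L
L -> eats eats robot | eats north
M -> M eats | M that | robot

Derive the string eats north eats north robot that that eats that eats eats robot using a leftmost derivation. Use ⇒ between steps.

S ⇒ eats north S ⇒ eats north eats north S ⇒ eats north eats north M L ⇒ eats north eats north M that L ⇒ eats north eats north M eats that L ⇒ eats north eats north M that eats that L ⇒ eats north eats north M that that eats that L ⇒ eats north eats north robot that that eats that L ⇒ eats north eats north robot that that eats that eats eats robot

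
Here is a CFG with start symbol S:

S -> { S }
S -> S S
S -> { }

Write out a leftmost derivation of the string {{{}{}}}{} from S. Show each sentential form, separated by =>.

S => SS => {S}S => {{S}}S => {{SS}}S => {{{}S}}S => {{{}{}}}S => {{{}{}}}{}

S => SS   [S -> S S]
SS => {S}S   [S -> { S }]
{S}S => {{S}}S   [S -> { S }]
{{S}}S => {{SS}}S   [S -> S S]
{{SS}}S => {{{}S}}S   [S -> { }]
{{{}S}}S => {{{}{}}}S   [S -> { }]
{{{}{}}}S => {{{}{}}}{}   [S -> { }]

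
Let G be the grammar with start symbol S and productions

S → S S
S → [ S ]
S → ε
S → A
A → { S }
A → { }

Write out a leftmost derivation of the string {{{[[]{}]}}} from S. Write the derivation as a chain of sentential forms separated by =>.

S => A   [S → A]
A => {S}   [A → { S }]
{S} => {A}   [S → A]
{A} => {{S}}   [A → { S }]
{{S}} => {{A}}   [S → A]
{{A}} => {{{S}}}   [A → { S }]
{{{S}}} => {{{[S]}}}   [S → [ S ]]
{{{[S]}}} => {{{[SS]}}}   [S → S S]
{{{[SS]}}} => {{{[[S]S]}}}   [S → [ S ]]
{{{[[S]S]}}} => {{{[[]S]}}}   [S → ε]
{{{[[]S]}}} => {{{[[]A]}}}   [S → A]
{{{[[]A]}}} => {{{[[]{}]}}}   [A → { }]

S => A => {S} => {A} => {{S}} => {{A}} => {{{S}}} => {{{[S]}}} => {{{[SS]}}} => {{{[[S]S]}}} => {{{[[]S]}}} => {{{[[]A]}}} => {{{[[]{}]}}}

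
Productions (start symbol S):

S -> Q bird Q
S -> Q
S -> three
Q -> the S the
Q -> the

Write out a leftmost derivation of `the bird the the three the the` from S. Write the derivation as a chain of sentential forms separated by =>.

S => Q bird Q => the bird Q => the bird the S the => the bird the Q the => the bird the the S the the => the bird the the three the the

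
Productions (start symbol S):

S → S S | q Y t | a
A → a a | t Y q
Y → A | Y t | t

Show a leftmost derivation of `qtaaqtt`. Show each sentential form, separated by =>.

S => qYt   [S → q Y t]
qYt => qYtt   [Y → Y t]
qYtt => qAtt   [Y → A]
qAtt => qtYqtt   [A → t Y q]
qtYqtt => qtAqtt   [Y → A]
qtAqtt => qtaaqtt   [A → a a]

S => qYt => qYtt => qAtt => qtYqtt => qtAqtt => qtaaqtt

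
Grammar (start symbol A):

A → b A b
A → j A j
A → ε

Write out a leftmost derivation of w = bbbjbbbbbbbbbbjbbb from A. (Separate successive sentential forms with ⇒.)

A ⇒ bAb   [A → b A b]
bAb ⇒ bbAbb   [A → b A b]
bbAbb ⇒ bbbAbbb   [A → b A b]
bbbAbbb ⇒ bbbjAjbbb   [A → j A j]
bbbjAjbbb ⇒ bbbjbAbjbbb   [A → b A b]
bbbjbAbjbbb ⇒ bbbjbbAbbjbbb   [A → b A b]
bbbjbbAbbjbbb ⇒ bbbjbbbAbbbjbbb   [A → b A b]
bbbjbbbAbbbjbbb ⇒ bbbjbbbbAbbbbjbbb   [A → b A b]
bbbjbbbbAbbbbjbbb ⇒ bbbjbbbbbAbbbbbjbbb   [A → b A b]
bbbjbbbbbAbbbbbjbbb ⇒ bbbjbbbbbbbbbbjbbb   [A → ε]

A ⇒ bAb ⇒ bbAbb ⇒ bbbAbbb ⇒ bbbjAjbbb ⇒ bbbjbAbjbbb ⇒ bbbjbbAbbjbbb ⇒ bbbjbbbAbbbjbbb ⇒ bbbjbbbbAbbbbjbbb ⇒ bbbjbbbbbAbbbbbjbbb ⇒ bbbjbbbbbbbbbbjbbb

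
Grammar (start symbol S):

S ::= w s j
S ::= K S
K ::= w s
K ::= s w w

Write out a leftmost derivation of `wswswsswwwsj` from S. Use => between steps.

S=>KS=>wsS=>wsKS=>wswsS=>wswsKS=>wswswsS=>wswswsKS=>wswswsswwS=>wswswsswwwsj

S => KS   [S ::= K S]
KS => wsS   [K ::= w s]
wsS => wsKS   [S ::= K S]
wsKS => wswsS   [K ::= w s]
wswsS => wswsKS   [S ::= K S]
wswsKS => wswswsS   [K ::= w s]
wswswsS => wswswsKS   [S ::= K S]
wswswsKS => wswswsswwS   [K ::= s w w]
wswswsswwS => wswswsswwwsj   [S ::= w s j]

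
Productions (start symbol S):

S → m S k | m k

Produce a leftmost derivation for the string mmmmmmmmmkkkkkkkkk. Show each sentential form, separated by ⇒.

S ⇒ mSk ⇒ mmSkk ⇒ mmmSkkk ⇒ mmmmSkkkk ⇒ mmmmmSkkkkk ⇒ mmmmmmSkkkkkk ⇒ mmmmmmmSkkkkkkk ⇒ mmmmmmmmSkkkkkkkk ⇒ mmmmmmmmmkkkkkkkkk

S ⇒ mSk   [S → m S k]
mSk ⇒ mmSkk   [S → m S k]
mmSkk ⇒ mmmSkkk   [S → m S k]
mmmSkkk ⇒ mmmmSkkkk   [S → m S k]
mmmmSkkkk ⇒ mmmmmSkkkkk   [S → m S k]
mmmmmSkkkkk ⇒ mmmmmmSkkkkkk   [S → m S k]
mmmmmmSkkkkkk ⇒ mmmmmmmSkkkkkkk   [S → m S k]
mmmmmmmSkkkkkkk ⇒ mmmmmmmmSkkkkkkkk   [S → m S k]
mmmmmmmmSkkkkkkkk ⇒ mmmmmmmmmkkkkkkkkk   [S → m k]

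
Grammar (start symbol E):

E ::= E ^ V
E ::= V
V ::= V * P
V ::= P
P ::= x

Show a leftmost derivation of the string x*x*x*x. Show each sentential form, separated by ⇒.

E ⇒ V ⇒ V*P ⇒ V*P*P ⇒ V*P*P*P ⇒ P*P*P*P ⇒ x*P*P*P ⇒ x*x*P*P ⇒ x*x*x*P ⇒ x*x*x*x

E ⇒ V   [E ::= V]
V ⇒ V*P   [V ::= V * P]
V*P ⇒ V*P*P   [V ::= V * P]
V*P*P ⇒ V*P*P*P   [V ::= V * P]
V*P*P*P ⇒ P*P*P*P   [V ::= P]
P*P*P*P ⇒ x*P*P*P   [P ::= x]
x*P*P*P ⇒ x*x*P*P   [P ::= x]
x*x*P*P ⇒ x*x*x*P   [P ::= x]
x*x*x*P ⇒ x*x*x*x   [P ::= x]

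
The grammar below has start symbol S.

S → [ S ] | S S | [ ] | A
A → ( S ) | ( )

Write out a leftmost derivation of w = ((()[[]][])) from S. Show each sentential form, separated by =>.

S=>A=>(S)=>(A)=>((S))=>((SS))=>((SSS))=>((ASS))=>((()SS))=>((()[S]S))=>((()[[]]S))=>((()[[]][]))

S => A   [S → A]
A => (S)   [A → ( S )]
(S) => (A)   [S → A]
(A) => ((S))   [A → ( S )]
((S)) => ((SS))   [S → S S]
((SS)) => ((SSS))   [S → S S]
((SSS)) => ((ASS))   [S → A]
((ASS)) => ((()SS))   [A → ( )]
((()SS)) => ((()[S]S))   [S → [ S ]]
((()[S]S)) => ((()[[]]S))   [S → [ ]]
((()[[]]S)) => ((()[[]][]))   [S → [ ]]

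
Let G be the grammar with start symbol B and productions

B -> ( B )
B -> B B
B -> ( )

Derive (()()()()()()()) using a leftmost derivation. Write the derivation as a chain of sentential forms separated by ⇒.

B ⇒ (B) ⇒ (BB) ⇒ (BBB) ⇒ (BBBB) ⇒ (BBBBB) ⇒ (BBBBBB) ⇒ (BBBBBBB) ⇒ (()BBBBBB) ⇒ (()()BBBBB) ⇒ (()()()BBBB) ⇒ (()()()()BBB) ⇒ (()()()()()BB) ⇒ (()()()()()()B) ⇒ (()()()()()()())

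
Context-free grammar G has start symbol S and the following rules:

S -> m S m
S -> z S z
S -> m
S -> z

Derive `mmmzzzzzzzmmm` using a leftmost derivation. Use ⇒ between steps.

S ⇒ mSm ⇒ mmSmm ⇒ mmmSmmm ⇒ mmmzSzmmm ⇒ mmmzzSzzmmm ⇒ mmmzzzSzzzmmm ⇒ mmmzzzzzzzmmm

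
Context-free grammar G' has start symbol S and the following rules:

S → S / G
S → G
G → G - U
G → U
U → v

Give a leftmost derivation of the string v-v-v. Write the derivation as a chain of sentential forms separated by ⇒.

S ⇒ G ⇒ G-U ⇒ G-U-U ⇒ U-U-U ⇒ v-U-U ⇒ v-v-U ⇒ v-v-v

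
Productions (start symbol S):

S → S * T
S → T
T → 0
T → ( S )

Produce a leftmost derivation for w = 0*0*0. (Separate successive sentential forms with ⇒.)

S ⇒ S*T ⇒ S*T*T ⇒ T*T*T ⇒ 0*T*T ⇒ 0*0*T ⇒ 0*0*0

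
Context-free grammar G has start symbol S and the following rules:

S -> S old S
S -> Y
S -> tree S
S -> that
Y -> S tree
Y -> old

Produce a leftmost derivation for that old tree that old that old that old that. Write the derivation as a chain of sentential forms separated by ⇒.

S ⇒ S old S   [S -> S old S]
S old S ⇒ S old S old S   [S -> S old S]
S old S old S ⇒ that old S old S   [S -> that]
that old S old S ⇒ that old S old S old S   [S -> S old S]
that old S old S old S ⇒ that old tree S old S old S   [S -> tree S]
that old tree S old S old S ⇒ that old tree S old S old S old S   [S -> S old S]
that old tree S old S old S old S ⇒ that old tree that old S old S old S   [S -> that]
that old tree that old S old S old S ⇒ that old tree that old that old S old S   [S -> that]
that old tree that old that old S old S ⇒ that old tree that old that old that old S   [S -> that]
that old tree that old that old that old S ⇒ that old tree that old that old that old that   [S -> that]

S ⇒ S old S ⇒ S old S old S ⇒ that old S old S ⇒ that old S old S old S ⇒ that old tree S old S old S ⇒ that old tree S old S old S old S ⇒ that old tree that old S old S old S ⇒ that old tree that old that old S old S ⇒ that old tree that old that old that old S ⇒ that old tree that old that old that old that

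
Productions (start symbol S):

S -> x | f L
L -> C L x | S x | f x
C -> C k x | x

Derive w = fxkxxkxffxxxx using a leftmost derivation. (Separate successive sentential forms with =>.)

S => fL => fCLx => fCkxLx => fxkxLx => fxkxCLxx => fxkxCkxLxx => fxkxxkxLxx => fxkxxkxSxxx => fxkxxkxfLxxx => fxkxxkxffxxxx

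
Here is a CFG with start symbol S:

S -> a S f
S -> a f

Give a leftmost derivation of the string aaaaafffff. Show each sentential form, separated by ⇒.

S⇒aSf⇒aaSff⇒aaaSfff⇒aaaaSffff⇒aaaaafffff

S ⇒ aSf   [S -> a S f]
aSf ⇒ aaSff   [S -> a S f]
aaSff ⇒ aaaSfff   [S -> a S f]
aaaSfff ⇒ aaaaSffff   [S -> a S f]
aaaaSffff ⇒ aaaaafffff   [S -> a f]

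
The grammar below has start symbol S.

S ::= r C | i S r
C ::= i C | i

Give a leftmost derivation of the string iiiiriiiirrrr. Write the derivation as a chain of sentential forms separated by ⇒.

S ⇒ iSr   [S ::= i S r]
iSr ⇒ iiSrr   [S ::= i S r]
iiSrr ⇒ iiiSrrr   [S ::= i S r]
iiiSrrr ⇒ iiiiSrrrr   [S ::= i S r]
iiiiSrrrr ⇒ iiiirCrrrr   [S ::= r C]
iiiirCrrrr ⇒ iiiiriCrrrr   [C ::= i C]
iiiiriCrrrr ⇒ iiiiriiCrrrr   [C ::= i C]
iiiiriiCrrrr ⇒ iiiiriiiCrrrr   [C ::= i C]
iiiiriiiCrrrr ⇒ iiiiriiiirrrr   [C ::= i]

S ⇒ iSr ⇒ iiSrr ⇒ iiiSrrr ⇒ iiiiSrrrr ⇒ iiiirCrrrr ⇒ iiiiriCrrrr ⇒ iiiiriiCrrrr ⇒ iiiiriiiCrrrr ⇒ iiiiriiiirrrr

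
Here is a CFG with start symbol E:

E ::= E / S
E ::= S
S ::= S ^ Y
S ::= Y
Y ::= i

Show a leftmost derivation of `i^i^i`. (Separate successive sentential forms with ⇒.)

E ⇒ S ⇒ S^Y ⇒ S^Y^Y ⇒ Y^Y^Y ⇒ i^Y^Y ⇒ i^i^Y ⇒ i^i^i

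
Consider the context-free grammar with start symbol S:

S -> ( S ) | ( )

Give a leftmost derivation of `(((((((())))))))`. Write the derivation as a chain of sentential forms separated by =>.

S => (S)   [S -> ( S )]
(S) => ((S))   [S -> ( S )]
((S)) => (((S)))   [S -> ( S )]
(((S))) => ((((S))))   [S -> ( S )]
((((S)))) => (((((S)))))   [S -> ( S )]
(((((S))))) => ((((((S))))))   [S -> ( S )]
((((((S)))))) => (((((((S)))))))   [S -> ( S )]
(((((((S))))))) => (((((((())))))))   [S -> ( )]

S => (S) => ((S)) => (((S))) => ((((S)))) => (((((S))))) => ((((((S)))))) => (((((((S))))))) => (((((((())))))))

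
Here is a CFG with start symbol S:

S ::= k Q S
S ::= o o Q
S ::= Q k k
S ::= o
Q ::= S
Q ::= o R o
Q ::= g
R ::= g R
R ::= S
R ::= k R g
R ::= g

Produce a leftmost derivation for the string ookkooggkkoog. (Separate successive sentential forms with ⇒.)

S ⇒ ooQ ⇒ ooS ⇒ ookQS ⇒ ookSS ⇒ ookkQSS ⇒ ookkSSS ⇒ ookkooQSS ⇒ ookkoogSS ⇒ ookkoogQkkS ⇒ ookkooggkkS ⇒ ookkooggkkooQ ⇒ ookkooggkkoog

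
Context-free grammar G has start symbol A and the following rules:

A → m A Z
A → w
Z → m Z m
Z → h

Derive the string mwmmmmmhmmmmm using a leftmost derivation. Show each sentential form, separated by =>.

A=>mAZ=>mwZ=>mwmZm=>mwmmZmm=>mwmmmZmmm=>mwmmmmZmmmm=>mwmmmmmZmmmmm=>mwmmmmmhmmmmm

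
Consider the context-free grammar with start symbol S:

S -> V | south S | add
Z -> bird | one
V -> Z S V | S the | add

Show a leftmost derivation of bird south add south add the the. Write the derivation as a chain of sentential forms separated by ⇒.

S ⇒ V ⇒ S the ⇒ V the ⇒ Z S V the ⇒ bird S V the ⇒ bird south S V the ⇒ bird south add V the ⇒ bird south add S the the ⇒ bird south add south S the the ⇒ bird south add south add the the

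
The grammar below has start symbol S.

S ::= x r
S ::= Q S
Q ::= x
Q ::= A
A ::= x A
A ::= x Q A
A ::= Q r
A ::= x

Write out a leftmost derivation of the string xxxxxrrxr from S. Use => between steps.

S => QS => xS => xQS => xAS => xxAS => xxQrS => xxArS => xxxQArS => xxxxArS => xxxxQrrS => xxxxxrrS => xxxxxrrxr

S => QS   [S ::= Q S]
QS => xS   [Q ::= x]
xS => xQS   [S ::= Q S]
xQS => xAS   [Q ::= A]
xAS => xxAS   [A ::= x A]
xxAS => xxQrS   [A ::= Q r]
xxQrS => xxArS   [Q ::= A]
xxArS => xxxQArS   [A ::= x Q A]
xxxQArS => xxxxArS   [Q ::= x]
xxxxArS => xxxxQrrS   [A ::= Q r]
xxxxQrrS => xxxxxrrS   [Q ::= x]
xxxxxrrS => xxxxxrrxr   [S ::= x r]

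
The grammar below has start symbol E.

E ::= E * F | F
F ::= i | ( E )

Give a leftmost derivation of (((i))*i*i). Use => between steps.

E => F => (E) => (E*F) => (E*F*F) => (F*F*F) => ((E)*F*F) => ((F)*F*F) => (((E))*F*F) => (((F))*F*F) => (((i))*F*F) => (((i))*i*F) => (((i))*i*i)

E => F   [E ::= F]
F => (E)   [F ::= ( E )]
(E) => (E*F)   [E ::= E * F]
(E*F) => (E*F*F)   [E ::= E * F]
(E*F*F) => (F*F*F)   [E ::= F]
(F*F*F) => ((E)*F*F)   [F ::= ( E )]
((E)*F*F) => ((F)*F*F)   [E ::= F]
((F)*F*F) => (((E))*F*F)   [F ::= ( E )]
(((E))*F*F) => (((F))*F*F)   [E ::= F]
(((F))*F*F) => (((i))*F*F)   [F ::= i]
(((i))*F*F) => (((i))*i*F)   [F ::= i]
(((i))*i*F) => (((i))*i*i)   [F ::= i]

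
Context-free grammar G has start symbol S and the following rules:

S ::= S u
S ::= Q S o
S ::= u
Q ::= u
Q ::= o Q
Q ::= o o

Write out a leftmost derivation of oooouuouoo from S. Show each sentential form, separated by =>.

S => QSo   [S ::= Q S o]
QSo => ooSo   [Q ::= o o]
ooSo => ooQSoo   [S ::= Q S o]
ooQSoo => ooooSoo   [Q ::= o o]
ooooSoo => ooooSuoo   [S ::= S u]
ooooSuoo => ooooQSouoo   [S ::= Q S o]
ooooQSouoo => oooouSouoo   [Q ::= u]
oooouSouoo => oooouuouoo   [S ::= u]

S => QSo => ooSo => ooQSoo => ooooSoo => ooooSuoo => ooooQSouoo => oooouSouoo => oooouuouoo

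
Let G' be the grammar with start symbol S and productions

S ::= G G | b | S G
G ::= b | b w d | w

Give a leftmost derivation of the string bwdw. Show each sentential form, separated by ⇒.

S ⇒ GG   [S ::= G G]
GG ⇒ bwdG   [G ::= b w d]
bwdG ⇒ bwdw   [G ::= w]

S ⇒ GG ⇒ bwdG ⇒ bwdw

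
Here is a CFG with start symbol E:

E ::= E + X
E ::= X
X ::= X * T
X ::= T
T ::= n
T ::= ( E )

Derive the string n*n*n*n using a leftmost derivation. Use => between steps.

E => X => X*T => X*T*T => X*T*T*T => T*T*T*T => n*T*T*T => n*n*T*T => n*n*n*T => n*n*n*n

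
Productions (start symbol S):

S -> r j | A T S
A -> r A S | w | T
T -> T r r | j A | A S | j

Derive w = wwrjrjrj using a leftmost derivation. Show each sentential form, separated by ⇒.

S ⇒ ATS   [S -> A T S]
ATS ⇒ wTS   [A -> w]
wTS ⇒ wASS   [T -> A S]
wASS ⇒ wTSS   [A -> T]
wTSS ⇒ wASSS   [T -> A S]
wASSS ⇒ wwSSS   [A -> w]
wwSSS ⇒ wwrjSS   [S -> r j]
wwrjSS ⇒ wwrjrjS   [S -> r j]
wwrjrjS ⇒ wwrjrjrj   [S -> r j]

S ⇒ ATS ⇒ wTS ⇒ wASS ⇒ wTSS ⇒ wASSS ⇒ wwSSS ⇒ wwrjSS ⇒ wwrjrjS ⇒ wwrjrjrj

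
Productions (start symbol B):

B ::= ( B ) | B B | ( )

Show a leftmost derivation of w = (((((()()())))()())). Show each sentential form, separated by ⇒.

B ⇒ (B) ⇒ ((B)) ⇒ ((BB)) ⇒ ((BBB)) ⇒ (((B)BB)) ⇒ ((((B))BB)) ⇒ (((((B)))BB)) ⇒ (((((BB)))BB)) ⇒ (((((BBB)))BB)) ⇒ (((((()BB)))BB)) ⇒ (((((()()B)))BB)) ⇒ (((((()()())))BB)) ⇒ (((((()()())))()B)) ⇒ (((((()()())))()()))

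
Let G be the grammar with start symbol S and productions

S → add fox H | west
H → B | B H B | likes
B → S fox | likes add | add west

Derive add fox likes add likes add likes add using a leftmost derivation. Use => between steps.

S => add fox H => add fox B H B => add fox likes add H B => add fox likes add B B => add fox likes add likes add B => add fox likes add likes add likes add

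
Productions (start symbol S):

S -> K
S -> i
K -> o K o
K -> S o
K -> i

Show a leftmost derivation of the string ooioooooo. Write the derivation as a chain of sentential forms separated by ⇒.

S ⇒ K   [S -> K]
K ⇒ oKo   [K -> o K o]
oKo ⇒ ooKoo   [K -> o K o]
ooKoo ⇒ ooSooo   [K -> S o]
ooSooo ⇒ ooKooo   [S -> K]
ooKooo ⇒ ooSoooo   [K -> S o]
ooSoooo ⇒ ooKoooo   [S -> K]
ooKoooo ⇒ ooSooooo   [K -> S o]
ooSooooo ⇒ ooKooooo   [S -> K]
ooKooooo ⇒ ooSoooooo   [K -> S o]
ooSoooooo ⇒ ooioooooo   [S -> i]

S⇒K⇒oKo⇒ooKoo⇒ooSooo⇒ooKooo⇒ooSoooo⇒ooKoooo⇒ooSooooo⇒ooKooooo⇒ooSoooooo⇒ooioooooo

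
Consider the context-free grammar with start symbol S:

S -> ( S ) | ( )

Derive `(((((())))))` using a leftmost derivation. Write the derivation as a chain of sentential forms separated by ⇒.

S ⇒ (S)   [S -> ( S )]
(S) ⇒ ((S))   [S -> ( S )]
((S)) ⇒ (((S)))   [S -> ( S )]
(((S))) ⇒ ((((S))))   [S -> ( S )]
((((S)))) ⇒ (((((S)))))   [S -> ( S )]
(((((S))))) ⇒ (((((())))))   [S -> ( )]

S⇒(S)⇒((S))⇒(((S)))⇒((((S))))⇒(((((S)))))⇒(((((())))))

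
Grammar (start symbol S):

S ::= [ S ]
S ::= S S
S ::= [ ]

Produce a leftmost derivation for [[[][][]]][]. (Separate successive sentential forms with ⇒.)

S ⇒ SS   [S ::= S S]
SS ⇒ [S]S   [S ::= [ S ]]
[S]S ⇒ [[S]]S   [S ::= [ S ]]
[[S]]S ⇒ [[SS]]S   [S ::= S S]
[[SS]]S ⇒ [[SSS]]S   [S ::= S S]
[[SSS]]S ⇒ [[[]SS]]S   [S ::= [ ]]
[[[]SS]]S ⇒ [[[][]S]]S   [S ::= [ ]]
[[[][]S]]S ⇒ [[[][][]]]S   [S ::= [ ]]
[[[][][]]]S ⇒ [[[][][]]][]   [S ::= [ ]]

S ⇒ SS ⇒ [S]S ⇒ [[S]]S ⇒ [[SS]]S ⇒ [[SSS]]S ⇒ [[[]SS]]S ⇒ [[[][]S]]S ⇒ [[[][][]]]S ⇒ [[[][][]]][]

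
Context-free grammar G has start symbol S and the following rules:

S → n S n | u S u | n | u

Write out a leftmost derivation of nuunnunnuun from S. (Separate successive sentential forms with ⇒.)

S⇒nSn⇒nuSun⇒nuuSuun⇒nuunSnuun⇒nuunnSnnuun⇒nuunnunnuun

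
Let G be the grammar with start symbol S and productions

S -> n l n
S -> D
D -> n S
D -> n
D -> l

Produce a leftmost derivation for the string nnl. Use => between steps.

S=>D=>nS=>nD=>nnS=>nnD=>nnl

S => D   [S -> D]
D => nS   [D -> n S]
nS => nD   [S -> D]
nD => nnS   [D -> n S]
nnS => nnD   [S -> D]
nnD => nnl   [D -> l]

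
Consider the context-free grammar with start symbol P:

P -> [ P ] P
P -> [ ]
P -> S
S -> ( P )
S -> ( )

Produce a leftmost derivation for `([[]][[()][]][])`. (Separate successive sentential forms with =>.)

P=>S=>(P)=>([P]P)=>([[]]P)=>([[]][P]P)=>([[]][[P]P]P)=>([[]][[S]P]P)=>([[]][[()]P]P)=>([[]][[()][]]P)=>([[]][[()][]][])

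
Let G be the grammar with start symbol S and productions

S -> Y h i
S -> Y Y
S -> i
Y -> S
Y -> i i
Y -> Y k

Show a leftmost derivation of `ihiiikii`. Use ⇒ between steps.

S ⇒ YY ⇒ SY ⇒ YYY ⇒ SYY ⇒ YhiYY ⇒ ShiYY ⇒ ihiYY ⇒ ihiYkY ⇒ ihiiikY ⇒ ihiiikii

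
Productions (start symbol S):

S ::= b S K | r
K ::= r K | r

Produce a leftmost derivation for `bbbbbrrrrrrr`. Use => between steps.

S => bSK   [S ::= b S K]
bSK => bbSKK   [S ::= b S K]
bbSKK => bbbSKKK   [S ::= b S K]
bbbSKKK => bbbbSKKKK   [S ::= b S K]
bbbbSKKKK => bbbbbSKKKKK   [S ::= b S K]
bbbbbSKKKKK => bbbbbrKKKKK   [S ::= r]
bbbbbrKKKKK => bbbbbrrKKKKK   [K ::= r K]
bbbbbrrKKKKK => bbbbbrrrKKKK   [K ::= r]
bbbbbrrrKKKK => bbbbbrrrrKKK   [K ::= r]
bbbbbrrrrKKK => bbbbbrrrrrKK   [K ::= r]
bbbbbrrrrrKK => bbbbbrrrrrrK   [K ::= r]
bbbbbrrrrrrK => bbbbbrrrrrrr   [K ::= r]

S => bSK => bbSKK => bbbSKKK => bbbbSKKKK => bbbbbSKKKKK => bbbbbrKKKKK => bbbbbrrKKKKK => bbbbbrrrKKKK => bbbbbrrrrKKK => bbbbbrrrrrKK => bbbbbrrrrrrK => bbbbbrrrrrrr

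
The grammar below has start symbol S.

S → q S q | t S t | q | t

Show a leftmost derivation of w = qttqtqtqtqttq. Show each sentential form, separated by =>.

S => qSq => qtStq => qttSttq => qttqSqttq => qttqtStqttq => qttqtqSqtqttq => qttqtqtqtqttq

S => qSq   [S → q S q]
qSq => qtStq   [S → t S t]
qtStq => qttSttq   [S → t S t]
qttSttq => qttqSqttq   [S → q S q]
qttqSqttq => qttqtStqttq   [S → t S t]
qttqtStqttq => qttqtqSqtqttq   [S → q S q]
qttqtqSqtqttq => qttqtqtqtqttq   [S → t]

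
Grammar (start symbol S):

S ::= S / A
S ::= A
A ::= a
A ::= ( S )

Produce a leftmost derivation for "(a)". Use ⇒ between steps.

S ⇒ A   [S ::= A]
A ⇒ (S)   [A ::= ( S )]
(S) ⇒ (A)   [S ::= A]
(A) ⇒ (a)   [A ::= a]

S⇒A⇒(S)⇒(A)⇒(a)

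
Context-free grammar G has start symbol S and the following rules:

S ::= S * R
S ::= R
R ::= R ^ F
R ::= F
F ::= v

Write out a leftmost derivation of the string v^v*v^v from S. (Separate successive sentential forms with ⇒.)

S ⇒ S*R ⇒ R*R ⇒ R^F*R ⇒ F^F*R ⇒ v^F*R ⇒ v^v*R ⇒ v^v*R^F ⇒ v^v*F^F ⇒ v^v*v^F ⇒ v^v*v^v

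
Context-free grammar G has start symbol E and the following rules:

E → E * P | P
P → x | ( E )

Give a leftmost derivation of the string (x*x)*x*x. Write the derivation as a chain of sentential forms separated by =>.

E => E*P => E*P*P => P*P*P => (E)*P*P => (E*P)*P*P => (P*P)*P*P => (x*P)*P*P => (x*x)*P*P => (x*x)*x*P => (x*x)*x*x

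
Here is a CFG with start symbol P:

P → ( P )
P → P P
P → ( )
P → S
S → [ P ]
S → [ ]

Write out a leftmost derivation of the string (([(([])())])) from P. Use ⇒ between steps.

P ⇒ (P) ⇒ ((P)) ⇒ ((S)) ⇒ (([P])) ⇒ (([(P)])) ⇒ (([(PP)])) ⇒ (([((P)P)])) ⇒ (([((S)P)])) ⇒ (([(([])P)])) ⇒ (([(([])())]))

P ⇒ (P)   [P → ( P )]
(P) ⇒ ((P))   [P → ( P )]
((P)) ⇒ ((S))   [P → S]
((S)) ⇒ (([P]))   [S → [ P ]]
(([P])) ⇒ (([(P)]))   [P → ( P )]
(([(P)])) ⇒ (([(PP)]))   [P → P P]
(([(PP)])) ⇒ (([((P)P)]))   [P → ( P )]
(([((P)P)])) ⇒ (([((S)P)]))   [P → S]
(([((S)P)])) ⇒ (([(([])P)]))   [S → [ ]]
(([(([])P)])) ⇒ (([(([])())]))   [P → ( )]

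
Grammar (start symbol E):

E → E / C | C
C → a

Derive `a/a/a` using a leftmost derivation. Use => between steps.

E => E/C => E/C/C => C/C/C => a/C/C => a/a/C => a/a/a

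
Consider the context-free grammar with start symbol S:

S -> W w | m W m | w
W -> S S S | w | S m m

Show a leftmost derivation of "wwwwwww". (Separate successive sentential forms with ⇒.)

S ⇒ Ww ⇒ SSSw ⇒ WwSSw ⇒ SSSwSSw ⇒ wSSwSSw ⇒ wwSwSSw ⇒ wwwwSSw ⇒ wwwwwSw ⇒ wwwwwww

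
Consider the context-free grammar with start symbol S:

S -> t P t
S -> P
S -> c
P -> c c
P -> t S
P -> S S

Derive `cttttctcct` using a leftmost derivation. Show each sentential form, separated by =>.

S => P => SS => cS => ctPt => ctSSt => ctPSt => ctSSSt => ctPSSt => cttSSSt => ctttPtSSt => cttttStSSt => cttttctSSt => cttttctcSt => cttttctcct

S => P   [S -> P]
P => SS   [P -> S S]
SS => cS   [S -> c]
cS => ctPt   [S -> t P t]
ctPt => ctSSt   [P -> S S]
ctSSt => ctPSt   [S -> P]
ctPSt => ctSSSt   [P -> S S]
ctSSSt => ctPSSt   [S -> P]
ctPSSt => cttSSSt   [P -> t S]
cttSSSt => ctttPtSSt   [S -> t P t]
ctttPtSSt => cttttStSSt   [P -> t S]
cttttStSSt => cttttctSSt   [S -> c]
cttttctSSt => cttttctcSt   [S -> c]
cttttctcSt => cttttctcct   [S -> c]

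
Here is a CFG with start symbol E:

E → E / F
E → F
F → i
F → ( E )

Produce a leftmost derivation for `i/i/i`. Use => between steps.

E=>E/F=>E/F/F=>F/F/F=>i/F/F=>i/i/F=>i/i/i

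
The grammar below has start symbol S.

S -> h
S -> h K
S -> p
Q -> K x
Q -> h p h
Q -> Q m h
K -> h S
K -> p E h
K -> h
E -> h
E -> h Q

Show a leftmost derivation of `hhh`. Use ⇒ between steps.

S⇒hK⇒hhS⇒hhh

S ⇒ hK   [S -> h K]
hK ⇒ hhS   [K -> h S]
hhS ⇒ hhh   [S -> h]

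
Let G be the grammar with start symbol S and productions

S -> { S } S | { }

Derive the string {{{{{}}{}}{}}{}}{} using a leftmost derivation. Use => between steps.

S => {S}S   [S -> { S } S]
{S}S => {{S}S}S   [S -> { S } S]
{{S}S}S => {{{S}S}S}S   [S -> { S } S]
{{{S}S}S}S => {{{{S}S}S}S}S   [S -> { S } S]
{{{{S}S}S}S}S => {{{{{}}S}S}S}S   [S -> { }]
{{{{{}}S}S}S}S => {{{{{}}{}}S}S}S   [S -> { }]
{{{{{}}{}}S}S}S => {{{{{}}{}}{}}S}S   [S -> { }]
{{{{{}}{}}{}}S}S => {{{{{}}{}}{}}{}}S   [S -> { }]
{{{{{}}{}}{}}{}}S => {{{{{}}{}}{}}{}}{}   [S -> { }]

S => {S}S => {{S}S}S => {{{S}S}S}S => {{{{S}S}S}S}S => {{{{{}}S}S}S}S => {{{{{}}{}}S}S}S => {{{{{}}{}}{}}S}S => {{{{{}}{}}{}}{}}S => {{{{{}}{}}{}}{}}{}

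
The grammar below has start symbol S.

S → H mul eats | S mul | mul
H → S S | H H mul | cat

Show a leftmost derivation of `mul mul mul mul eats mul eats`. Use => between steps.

S => H mul eats   [S → H mul eats]
H mul eats => S S mul eats   [H → S S]
S S mul eats => mul S mul eats   [S → mul]
mul S mul eats => mul H mul eats mul eats   [S → H mul eats]
mul H mul eats mul eats => mul S S mul eats mul eats   [H → S S]
mul S S mul eats mul eats => mul mul S mul eats mul eats   [S → mul]
mul mul S mul eats mul eats => mul mul mul mul eats mul eats   [S → mul]

S => H mul eats => S S mul eats => mul S mul eats => mul H mul eats mul eats => mul S S mul eats mul eats => mul mul S mul eats mul eats => mul mul mul mul eats mul eats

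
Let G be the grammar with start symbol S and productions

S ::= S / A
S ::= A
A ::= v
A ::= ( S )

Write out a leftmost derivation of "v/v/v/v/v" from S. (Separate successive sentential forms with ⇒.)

S ⇒ S/A ⇒ S/A/A ⇒ S/A/A/A ⇒ S/A/A/A/A ⇒ A/A/A/A/A ⇒ v/A/A/A/A ⇒ v/v/A/A/A ⇒ v/v/v/A/A ⇒ v/v/v/v/A ⇒ v/v/v/v/v

S ⇒ S/A   [S ::= S / A]
S/A ⇒ S/A/A   [S ::= S / A]
S/A/A ⇒ S/A/A/A   [S ::= S / A]
S/A/A/A ⇒ S/A/A/A/A   [S ::= S / A]
S/A/A/A/A ⇒ A/A/A/A/A   [S ::= A]
A/A/A/A/A ⇒ v/A/A/A/A   [A ::= v]
v/A/A/A/A ⇒ v/v/A/A/A   [A ::= v]
v/v/A/A/A ⇒ v/v/v/A/A   [A ::= v]
v/v/v/A/A ⇒ v/v/v/v/A   [A ::= v]
v/v/v/v/A ⇒ v/v/v/v/v   [A ::= v]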